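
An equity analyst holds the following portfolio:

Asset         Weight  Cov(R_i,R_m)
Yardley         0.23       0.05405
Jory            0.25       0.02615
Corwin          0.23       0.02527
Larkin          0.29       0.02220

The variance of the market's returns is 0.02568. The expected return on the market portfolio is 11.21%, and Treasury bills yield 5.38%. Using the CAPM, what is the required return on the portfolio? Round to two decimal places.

β_Yardley = 0.05405 / 0.02568 = 2.1048
β_Jory = 0.02615 / 0.02568 = 1.0183
β_Corwin = 0.02527 / 0.02568 = 0.9840
β_Larkin = 0.02220 / 0.02568 = 0.8645
β_P = Σ w_i β_i = 0.23×2.1048 + 0.25×1.0183 + 0.23×0.9840 + 0.29×0.8645 = 1.2157
MRP = 11.21% − 5.38% = 5.83%
E(R_P) = R_f + β_P × MRP = 5.38% + 1.2157 × 5.83% = 12.47%

12.47%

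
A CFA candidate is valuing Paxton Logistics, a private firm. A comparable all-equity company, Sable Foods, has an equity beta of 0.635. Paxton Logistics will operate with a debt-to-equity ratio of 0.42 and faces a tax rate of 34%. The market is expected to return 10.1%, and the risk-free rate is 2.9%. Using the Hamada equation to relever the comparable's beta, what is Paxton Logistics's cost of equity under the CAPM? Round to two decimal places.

β_L = β_U × [1 + (1 − t)(D/E)] = 0.635 × [1 + (1 − 0.34) × 0.42]
    = 0.635 × [1 + 0.66 × 0.42] = 0.635 × 1.2772 = 0.8110
MRP = 10.1% − 2.9% = 7.20%
E(R) = R_f + β_L × MRP = 2.9% + 0.8110 × 7.2% = 8.74%

8.74%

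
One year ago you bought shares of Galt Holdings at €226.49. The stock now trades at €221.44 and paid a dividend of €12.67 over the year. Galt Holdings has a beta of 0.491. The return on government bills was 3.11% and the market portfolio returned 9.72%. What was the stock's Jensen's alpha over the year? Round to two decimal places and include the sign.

Realised HPR = (P1 + D1 − P0) / P0 = (221.44 + 12.67 − 226.49) / 226.49 = 7.62 / 226.49 = 3.3644%
MRP = 9.72% − 3.11% = 6.61%
CAPM required = R_f + β·MRP = 3.11% + 0.491 × 6.61% = 6.35551%
α = realised − required = 3.3644% − 6.35551% = -2.99%

-2.99%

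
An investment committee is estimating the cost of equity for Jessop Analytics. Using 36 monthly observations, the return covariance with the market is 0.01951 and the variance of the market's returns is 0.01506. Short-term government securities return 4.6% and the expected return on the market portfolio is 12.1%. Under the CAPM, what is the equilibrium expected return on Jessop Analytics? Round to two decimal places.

β = Cov(R_i, R_m) / Var(R_m) = 0.01951 / 0.01506 = 1.2955
MRP = 12.1% − 4.6% = 7.50%
E(R) = R_f + β × MRP = 4.6% + 1.2955 × 7.5% = 14.32%

14.32%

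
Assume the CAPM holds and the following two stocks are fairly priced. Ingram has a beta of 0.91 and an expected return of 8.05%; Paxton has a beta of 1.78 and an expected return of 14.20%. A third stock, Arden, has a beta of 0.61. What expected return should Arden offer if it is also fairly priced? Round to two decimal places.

MRP (SML slope) = (14.20% − 8.05%) / (1.78 − 0.91) = 6.15% / 0.87 = 7.0690%
R_f (intercept) = 8.05% − 0.91 × 7.0690% = 1.6172%
E(R_Arden) = R_f + β × MRP = 1.6172% + 0.61 × 7.0690% = 5.93%

5.93%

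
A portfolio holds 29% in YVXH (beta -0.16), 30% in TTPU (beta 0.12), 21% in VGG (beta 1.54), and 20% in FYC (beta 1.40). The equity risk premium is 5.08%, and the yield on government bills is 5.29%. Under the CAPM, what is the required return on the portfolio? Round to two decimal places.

β_P = Σ w_i β_i = 0.29×-0.16 + 0.30×0.12 + 0.21×1.54 + 0.20×1.40 = 0.5930
E(R_P) = R_f + β_P × MRP = 5.29% + 0.5930 × 5.08% = 8.30%

8.30%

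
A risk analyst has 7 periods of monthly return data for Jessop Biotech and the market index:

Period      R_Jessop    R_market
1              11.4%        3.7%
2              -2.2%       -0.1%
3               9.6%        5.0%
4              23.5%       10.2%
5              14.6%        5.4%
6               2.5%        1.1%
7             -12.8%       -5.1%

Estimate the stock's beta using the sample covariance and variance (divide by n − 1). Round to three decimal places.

Mean R_i = (11.4 − 2.2 + 9.6 + 23.5 + 14.6 + 2.5 − 12.8) / 7 = 6.6571%
Mean R_m = (3.7 − 0.1 + 5.0 + 10.2 + 5.4 + 1.1 − 5.1) / 7 = 2.8857%
Σ(R_i − R̄_i)(R_m − R̄_m) = 342.4957  ⇒  Cov = 342.4957 / 6 = 57.0826
Σ(R_m − R̄_m)² = 140.8286  ⇒  Var(R_m) = 140.8286 / 6 = 23.4714
β = Cov / Var(R_m) = 57.0826 / 23.4714 = 2.4320

2.432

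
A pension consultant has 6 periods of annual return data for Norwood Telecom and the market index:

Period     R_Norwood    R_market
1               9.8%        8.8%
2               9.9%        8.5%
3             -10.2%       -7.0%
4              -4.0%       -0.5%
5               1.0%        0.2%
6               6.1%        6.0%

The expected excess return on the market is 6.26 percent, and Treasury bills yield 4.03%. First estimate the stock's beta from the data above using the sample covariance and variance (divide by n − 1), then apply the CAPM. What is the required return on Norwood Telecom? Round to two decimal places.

12.07%

Mean R_i = (9.8 + 9.9 − 10.2 − 4.0 + 1.0 + 6.1) / 6 = 2.1000%
Mean R_m = (8.8 + 8.5 − 7.0 − 0.5 + 0.2 + 6.0) / 6 = 2.6667%
Σ(R_i − R̄_i)(R_m − R̄_m) = 246.9900  ⇒  Cov = 246.9900 / 5 = 49.3980
Σ(R_m − R̄_m)² = 192.3133  ⇒  Var(R_m) = 192.3133 / 5 = 38.4627
β = Cov / Var(R_m) = 49.3980 / 38.4627 = 1.2843
E(R) = R_f + β × MRP = 4.03% + 1.2843 × 6.26% = 12.07%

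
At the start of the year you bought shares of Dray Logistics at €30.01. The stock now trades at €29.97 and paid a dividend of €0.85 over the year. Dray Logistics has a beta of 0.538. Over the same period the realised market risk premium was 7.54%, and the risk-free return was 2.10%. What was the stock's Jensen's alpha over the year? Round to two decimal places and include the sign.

-3.46%

Realised HPR = (P1 + D1 − P0) / P0 = (29.97 + 0.85 − 30.01) / 30.01 = 0.81 / 30.01 = 2.6991%
CAPM required = R_f + β·MRP = 2.10% + 0.538 × 7.54% = 6.15652%
α = realised − required = 2.6991% − 6.15652% = -3.46%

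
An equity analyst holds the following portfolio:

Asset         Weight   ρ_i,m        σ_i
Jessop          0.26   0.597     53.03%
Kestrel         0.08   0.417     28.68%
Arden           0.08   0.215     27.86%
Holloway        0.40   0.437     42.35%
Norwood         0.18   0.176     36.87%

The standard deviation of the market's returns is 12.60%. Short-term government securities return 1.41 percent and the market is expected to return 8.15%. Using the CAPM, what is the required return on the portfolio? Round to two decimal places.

11.17%

β_Jessop = 0.597 × 53.03% / 12.60% = 2.5126
β_Kestrel = 0.417 × 28.68% / 12.60% = 0.9492
β_Arden = 0.215 × 27.86% / 12.60% = 0.4754
β_Holloway = 0.437 × 42.35% / 12.60% = 1.4688
β_Norwood = 0.176 × 36.87% / 12.60% = 0.5150
β_P = Σ w_i β_i = 0.26×2.5126 + 0.08×0.9492 + 0.08×0.4754 + 0.40×1.4688 + 0.18×0.5150 = 1.4475
MRP = 8.15% − 1.41% = 6.74%
E(R_P) = R_f + β_P × MRP = 1.41% + 1.4475 × 6.74% = 11.17%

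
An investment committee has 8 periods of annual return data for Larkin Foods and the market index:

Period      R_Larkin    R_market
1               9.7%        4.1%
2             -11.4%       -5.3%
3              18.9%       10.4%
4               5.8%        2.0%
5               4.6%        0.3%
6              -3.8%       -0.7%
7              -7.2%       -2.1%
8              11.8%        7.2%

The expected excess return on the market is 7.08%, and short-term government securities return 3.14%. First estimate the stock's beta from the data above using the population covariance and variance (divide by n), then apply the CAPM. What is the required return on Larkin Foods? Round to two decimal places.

Mean R_i = (9.7 − 11.4 + 18.9 + 5.8 + 4.6 − 3.8 − 7.2 + 11.8) / 8 = 3.5500%
Mean R_m = (4.1 − 5.3 + 10.4 + 2.0 + 0.3 − 0.7 − 2.1 + 7.2) / 8 = 1.9875%
Σ(R_i − R̄_i)(R_m − R̄_m) = 356.0250  ⇒  Cov = 356.0250 / 8 = 44.5031
Σ(R_m − R̄_m)² = 182.2888  ⇒  Var(R_m) = 182.2888 / 8 = 22.7861
β = Cov / Var(R_m) = 44.5031 / 22.7861 = 1.9531
E(R) = R_f + β × MRP = 3.14% + 1.9531 × 7.08% = 16.97%

16.97%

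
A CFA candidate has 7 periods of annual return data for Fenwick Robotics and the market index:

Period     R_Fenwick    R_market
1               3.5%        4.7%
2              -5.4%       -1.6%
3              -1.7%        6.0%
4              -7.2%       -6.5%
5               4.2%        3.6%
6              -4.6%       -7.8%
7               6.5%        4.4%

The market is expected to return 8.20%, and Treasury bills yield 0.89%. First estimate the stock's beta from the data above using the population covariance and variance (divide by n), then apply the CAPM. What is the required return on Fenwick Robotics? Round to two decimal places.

Mean R_i = (3.5 − 5.4 − 1.7 − 7.2 + 4.2 − 4.6 + 6.5) / 7 = -0.6714%
Mean R_m = (4.7 − 1.6 + 6.0 − 6.5 + 3.6 − 7.8 + 4.4) / 7 = 0.4000%
Σ(R_i − R̄_i)(R_m − R̄_m) = 143.1700  ⇒  Cov = 143.1700 / 7 = 20.4529
Σ(R_m − R̄_m)² = 194.9400  ⇒  Var(R_m) = 194.9400 / 7 = 27.8486
β = Cov / Var(R_m) = 20.4529 / 27.8486 = 0.7344
MRP = 8.20% − 0.89% = 7.31%
E(R) = R_f + β × MRP = 0.89% + 0.7344 × 7.31% = 6.26%

6.26%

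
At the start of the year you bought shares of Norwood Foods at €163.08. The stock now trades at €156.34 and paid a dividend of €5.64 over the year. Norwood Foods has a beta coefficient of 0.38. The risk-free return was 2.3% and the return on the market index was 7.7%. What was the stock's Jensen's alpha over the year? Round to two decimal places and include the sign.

Realised HPR = (P1 + D1 − P0) / P0 = (156.34 + 5.64 − 163.08) / 163.08 = -1.10 / 163.08 = -0.6745%
MRP = 7.7% − 2.3% = 5.40%
CAPM required = R_f + β·MRP = 2.3% + 0.38 × 5.4% = 4.3520%
α = realised − required = -0.6745% − 4.3520% = -5.03%

-5.03%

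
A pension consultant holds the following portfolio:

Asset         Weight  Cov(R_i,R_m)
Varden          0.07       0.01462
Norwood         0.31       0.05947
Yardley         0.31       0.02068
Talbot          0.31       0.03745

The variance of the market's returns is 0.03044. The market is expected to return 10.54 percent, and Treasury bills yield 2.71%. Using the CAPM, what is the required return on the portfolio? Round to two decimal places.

12.35%

β_Varden = 0.01462 / 0.03044 = 0.4803
β_Norwood = 0.05947 / 0.03044 = 1.9537
β_Yardley = 0.02068 / 0.03044 = 0.6794
β_Talbot = 0.03745 / 0.03044 = 1.2303
β_P = Σ w_i β_i = 0.07×0.4803 + 0.31×1.9537 + 0.31×0.6794 + 0.31×1.2303 = 1.2313
MRP = 10.54% − 2.71% = 7.83%
E(R_P) = R_f + β_P × MRP = 2.71% + 1.2313 × 7.83% = 12.35%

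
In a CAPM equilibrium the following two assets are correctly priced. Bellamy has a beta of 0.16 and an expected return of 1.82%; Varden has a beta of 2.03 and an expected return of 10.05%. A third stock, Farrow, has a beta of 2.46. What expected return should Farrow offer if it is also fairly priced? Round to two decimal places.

11.94%

MRP (SML slope) = (10.05% − 1.82%) / (2.03 − 0.16) = 8.23% / 1.87 = 4.4011%
R_f (intercept) = 1.82% − 0.16 × 4.4011% = 1.1158%
E(R_Farrow) = R_f + β × MRP = 1.1158% + 2.46 × 4.4011% = 11.94%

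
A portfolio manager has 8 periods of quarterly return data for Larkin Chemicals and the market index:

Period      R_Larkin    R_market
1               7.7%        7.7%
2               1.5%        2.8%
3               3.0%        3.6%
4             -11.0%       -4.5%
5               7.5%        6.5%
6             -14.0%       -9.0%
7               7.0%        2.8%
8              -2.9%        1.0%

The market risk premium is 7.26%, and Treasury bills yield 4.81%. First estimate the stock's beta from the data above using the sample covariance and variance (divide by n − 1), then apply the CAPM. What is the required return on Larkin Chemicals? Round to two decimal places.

15.38%

Mean R_i = (7.7 + 1.5 + 3.0 − 11.0 + 7.5 − 14.0 + 7.0 − 2.9) / 8 = -0.1500%
Mean R_m = (7.7 + 2.8 + 3.6 − 4.5 + 6.5 − 9.0 + 2.8 + 1.0) / 8 = 1.3625%
Σ(R_i − R̄_i)(R_m − R̄_m) = 316.8750  ⇒  Cov = 316.8750 / 7 = 45.2679
Σ(R_m − R̄_m)² = 217.5788  ⇒  Var(R_m) = 217.5788 / 7 = 31.0827
β = Cov / Var(R_m) = 45.2679 / 31.0827 = 1.4564
E(R) = R_f + β × MRP = 4.81% + 1.4564 × 7.26% = 15.38%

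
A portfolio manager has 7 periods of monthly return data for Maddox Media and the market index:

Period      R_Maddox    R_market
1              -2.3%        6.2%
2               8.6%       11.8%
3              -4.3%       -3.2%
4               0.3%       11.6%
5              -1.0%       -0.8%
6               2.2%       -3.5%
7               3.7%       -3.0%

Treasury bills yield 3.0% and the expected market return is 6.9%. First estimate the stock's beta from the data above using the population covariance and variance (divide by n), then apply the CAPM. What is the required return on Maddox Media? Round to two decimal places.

3.89%

Mean R_i = (-2.3 + 8.6 − 4.3 + 0.3 − 1.0 + 2.2 + 3.7) / 7 = 1.0286%
Mean R_m = (6.2 + 11.8 − 3.2 + 11.6 − 0.8 − 3.5 − 3.0) / 7 = 2.7286%
Σ(R_i − R̄_i)(R_m − R̄_m) = 66.8143  ⇒  Cov = 66.8143 / 7 = 9.5449
Σ(R_m − R̄_m)² = 292.2543  ⇒  Var(R_m) = 292.2543 / 7 = 41.7506
β = Cov / Var(R_m) = 9.5449 / 41.7506 = 0.2286
MRP = 6.9% − 3.0% = 3.90%
E(R) = R_f + β × MRP = 3.0% + 0.2286 × 3.9% = 3.89%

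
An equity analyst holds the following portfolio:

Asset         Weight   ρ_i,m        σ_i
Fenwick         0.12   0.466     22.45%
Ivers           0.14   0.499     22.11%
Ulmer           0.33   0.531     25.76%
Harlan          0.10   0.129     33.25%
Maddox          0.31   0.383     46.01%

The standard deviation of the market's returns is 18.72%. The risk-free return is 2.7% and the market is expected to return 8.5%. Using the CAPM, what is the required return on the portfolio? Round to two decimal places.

6.79%

β_Fenwick = 0.466 × 22.45% / 18.72% = 0.5589
β_Ivers = 0.499 × 22.11% / 18.72% = 0.5894
β_Ulmer = 0.531 × 25.76% / 18.72% = 0.7307
β_Harlan = 0.129 × 33.25% / 18.72% = 0.2291
β_Maddox = 0.383 × 46.01% / 18.72% = 0.9413
β_P = Σ w_i β_i = 0.12×0.5589 + 0.14×0.5894 + 0.33×0.7307 + 0.10×0.2291 + 0.31×0.9413 = 0.7054
MRP = 8.5% − 2.7% = 5.80%
E(R_P) = R_f + β_P × MRP = 2.7% + 0.7054 × 5.8% = 6.79%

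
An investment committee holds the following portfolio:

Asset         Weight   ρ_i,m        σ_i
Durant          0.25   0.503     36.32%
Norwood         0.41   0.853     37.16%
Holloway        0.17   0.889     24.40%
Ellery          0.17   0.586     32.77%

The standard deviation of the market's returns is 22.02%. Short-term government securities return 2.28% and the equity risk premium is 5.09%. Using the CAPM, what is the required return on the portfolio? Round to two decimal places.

7.95%

β_Durant = 0.503 × 36.32% / 22.02% = 0.8297
β_Norwood = 0.853 × 37.16% / 22.02% = 1.4395
β_Holloway = 0.889 × 24.40% / 22.02% = 0.9851
β_Ellery = 0.586 × 32.77% / 22.02% = 0.8721
β_P = Σ w_i β_i = 0.25×0.8297 + 0.41×1.4395 + 0.17×0.9851 + 0.17×0.8721 = 1.1133
E(R_P) = R_f + β_P × MRP = 2.28% + 1.1133 × 5.09% = 7.95%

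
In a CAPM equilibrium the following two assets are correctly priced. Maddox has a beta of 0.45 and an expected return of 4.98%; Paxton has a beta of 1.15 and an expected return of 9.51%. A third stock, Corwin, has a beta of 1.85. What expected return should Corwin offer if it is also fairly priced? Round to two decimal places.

14.04%

MRP (SML slope) = (9.51% − 4.98%) / (1.15 − 0.45) = 4.53% / 0.70 = 6.4714%
R_f (intercept) = 4.98% − 0.45 × 6.4714% = 2.0679%
E(R_Corwin) = R_f + β × MRP = 2.0679% + 1.85 × 6.4714% = 14.04%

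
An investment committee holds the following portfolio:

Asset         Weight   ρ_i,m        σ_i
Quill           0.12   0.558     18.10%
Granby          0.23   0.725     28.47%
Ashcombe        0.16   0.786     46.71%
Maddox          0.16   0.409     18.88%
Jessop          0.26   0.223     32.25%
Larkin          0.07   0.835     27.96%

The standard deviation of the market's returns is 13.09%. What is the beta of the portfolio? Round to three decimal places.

β_Quill = 0.558 × 18.10% / 13.09% = 0.7716
β_Granby = 0.725 × 28.47% / 13.09% = 1.5768
β_Ashcombe = 0.786 × 46.71% / 13.09% = 2.8047
β_Maddox = 0.409 × 18.88% / 13.09% = 0.5899
β_Jessop = 0.223 × 32.25% / 13.09% = 0.5494
β_Larkin = 0.835 × 27.96% / 13.09% = 1.7835
β_P = Σ w_i β_i = 0.12×0.7716 + 0.23×1.5768 + 0.16×2.8047 + 0.16×0.5899 + 0.26×0.5494 + 0.07×1.7835 = 1.2661

1.266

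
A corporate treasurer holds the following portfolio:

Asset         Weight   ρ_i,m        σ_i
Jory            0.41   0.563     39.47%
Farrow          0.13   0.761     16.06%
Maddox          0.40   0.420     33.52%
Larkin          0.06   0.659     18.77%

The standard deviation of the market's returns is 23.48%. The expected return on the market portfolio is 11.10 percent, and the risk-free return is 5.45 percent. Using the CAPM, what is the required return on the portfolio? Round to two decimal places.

9.56%

β_Jory = 0.563 × 39.47% / 23.48% = 0.9464
β_Farrow = 0.761 × 16.06% / 23.48% = 0.5205
β_Maddox = 0.420 × 33.52% / 23.48% = 0.5996
β_Larkin = 0.659 × 18.77% / 23.48% = 0.5268
β_P = Σ w_i β_i = 0.41×0.9464 + 0.13×0.5205 + 0.40×0.5996 + 0.06×0.5268 = 0.7271
MRP = 11.10% − 5.45% = 5.65%
E(R_P) = R_f + β_P × MRP = 5.45% + 0.7271 × 5.65% = 9.56%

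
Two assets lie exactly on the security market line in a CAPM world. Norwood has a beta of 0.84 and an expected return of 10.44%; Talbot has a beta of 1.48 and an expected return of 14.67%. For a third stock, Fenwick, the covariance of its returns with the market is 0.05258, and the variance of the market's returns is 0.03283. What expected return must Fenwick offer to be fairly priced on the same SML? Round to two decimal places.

15.47%

MRP = (14.67% − 10.44%) / (1.48 − 0.84) = 6.6094%
R_f = 10.44% − 0.84 × 6.6094% = 4.8881%
β_Fenwick = Cov / Var(R_m) = 0.05258 / 0.03283 = 1.6016
E(R_Fenwick) = R_f + β × MRP = 4.8881% + 1.6016 × 6.6094% = 15.47%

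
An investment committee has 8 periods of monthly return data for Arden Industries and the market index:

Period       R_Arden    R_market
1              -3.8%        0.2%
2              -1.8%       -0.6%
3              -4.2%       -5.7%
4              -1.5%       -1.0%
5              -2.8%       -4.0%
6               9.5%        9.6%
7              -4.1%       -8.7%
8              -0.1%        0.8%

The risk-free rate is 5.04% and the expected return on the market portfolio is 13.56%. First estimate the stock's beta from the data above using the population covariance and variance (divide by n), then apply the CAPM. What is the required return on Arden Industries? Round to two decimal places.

11.34%

Mean R_i = (-3.8 − 1.8 − 4.2 − 1.5 − 2.8 + 9.5 − 4.1 − 0.1) / 8 = -1.1000%
Mean R_m = (0.2 − 0.6 − 5.7 − 1.0 − 4.0 + 9.6 − 8.7 + 0.8) / 8 = -1.1750%
Σ(R_i − R̄_i)(R_m − R̄_m) = 153.4100  ⇒  Cov = 153.4100 / 8 = 19.1763
Σ(R_m − R̄_m)² = 207.3350  ⇒  Var(R_m) = 207.3350 / 8 = 25.9169
β = Cov / Var(R_m) = 19.1763 / 25.9169 = 0.7399
MRP = 13.56% − 5.04% = 8.52%
E(R) = R_f + β × MRP = 5.04% + 0.7399 × 8.52% = 11.34%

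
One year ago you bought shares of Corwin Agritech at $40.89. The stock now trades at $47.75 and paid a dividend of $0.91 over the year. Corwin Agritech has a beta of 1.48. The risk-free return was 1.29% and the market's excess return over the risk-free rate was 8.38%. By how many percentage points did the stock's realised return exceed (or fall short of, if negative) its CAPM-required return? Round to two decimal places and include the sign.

+5.31%

Realised HPR = (P1 + D1 − P0) / P0 = (47.75 + 0.91 − 40.89) / 40.89 = 7.77 / 40.89 = 19.0022%
CAPM required = R_f + β·MRP = 1.29% + 1.48 × 8.38% = 13.6924%
α = realised − required = 19.0022% − 13.6924% = +5.31%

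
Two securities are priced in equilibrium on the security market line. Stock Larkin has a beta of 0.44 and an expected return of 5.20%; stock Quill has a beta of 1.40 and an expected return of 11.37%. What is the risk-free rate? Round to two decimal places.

Both satisfy E(R) = R_f + β·MRP, so the slope of the SML is
MRP = (11.37% − 5.20%) / (1.40 − 0.44) = 6.17% / 0.96 = 6.4271%
R_f = E(R_Larkin) − β_Larkin·MRP = 5.20% − 0.44 × 6.4271% = 2.3721%

2.37%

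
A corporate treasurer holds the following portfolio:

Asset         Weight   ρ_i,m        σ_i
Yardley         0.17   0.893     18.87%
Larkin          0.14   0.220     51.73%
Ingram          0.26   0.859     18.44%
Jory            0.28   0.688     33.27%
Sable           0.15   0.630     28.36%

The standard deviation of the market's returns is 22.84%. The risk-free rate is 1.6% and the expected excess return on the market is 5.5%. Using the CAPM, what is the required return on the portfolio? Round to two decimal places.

5.85%

β_Yardley = 0.893 × 18.87% / 22.84% = 0.7378
β_Larkin = 0.220 × 51.73% / 22.84% = 0.4983
β_Ingram = 0.859 × 18.44% / 22.84% = 0.6935
β_Jory = 0.688 × 33.27% / 22.84% = 1.0022
β_Sable = 0.630 × 28.36% / 22.84% = 0.7823
β_P = Σ w_i β_i = 0.17×0.7378 + 0.14×0.4983 + 0.26×0.6935 + 0.28×1.0022 + 0.15×0.7823 = 0.7735
E(R_P) = R_f + β_P × MRP = 1.6% + 0.7735 × 5.5% = 5.85%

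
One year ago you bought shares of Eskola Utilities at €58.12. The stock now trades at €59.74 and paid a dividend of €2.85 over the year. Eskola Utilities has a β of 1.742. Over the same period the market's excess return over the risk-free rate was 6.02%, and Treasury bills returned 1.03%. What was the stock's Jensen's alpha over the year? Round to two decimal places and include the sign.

Realised HPR = (P1 + D1 − P0) / P0 = (59.74 + 2.85 − 58.12) / 58.12 = 4.47 / 58.12 = 7.6910%
CAPM required = R_f + β·MRP = 1.03% + 1.742 × 6.02% = 11.51684%
α = realised − required = 7.6910% − 11.51684% = -3.83%

-3.83%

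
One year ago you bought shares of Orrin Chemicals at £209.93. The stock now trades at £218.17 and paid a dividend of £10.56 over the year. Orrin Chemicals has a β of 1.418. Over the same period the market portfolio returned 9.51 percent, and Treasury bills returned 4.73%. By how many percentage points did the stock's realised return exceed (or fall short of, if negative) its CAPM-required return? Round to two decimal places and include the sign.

Realised HPR = (P1 + D1 − P0) / P0 = (218.17 + 10.56 − 209.93) / 209.93 = 18.80 / 209.93 = 8.9554%
MRP = 9.51% − 4.73% = 4.78%
CAPM required = R_f + β·MRP = 4.73% + 1.418 × 4.78% = 11.50804%
α = realised − required = 8.9554% − 11.50804% = -2.55%

-2.55%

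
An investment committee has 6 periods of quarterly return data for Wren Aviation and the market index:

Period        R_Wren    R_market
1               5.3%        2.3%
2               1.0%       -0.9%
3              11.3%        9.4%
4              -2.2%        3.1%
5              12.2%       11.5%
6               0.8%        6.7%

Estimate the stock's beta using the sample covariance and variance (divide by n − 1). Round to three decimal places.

Mean R_i = (5.3 + 1.0 + 11.3 − 2.2 + 12.2 + 0.8) / 6 = 4.7333%
Mean R_m = (2.3 − 0.9 + 9.4 + 3.1 + 11.5 + 6.7) / 6 = 5.3500%
Σ(R_i − R̄_i)(R_m − R̄_m) = 104.4100  ⇒  Cov = 104.4100 / 5 = 20.8820
Σ(R_m − R̄_m)² = 109.4750  ⇒  Var(R_m) = 109.4750 / 5 = 21.8950
β = Cov / Var(R_m) = 20.8820 / 21.8950 = 0.9537

0.954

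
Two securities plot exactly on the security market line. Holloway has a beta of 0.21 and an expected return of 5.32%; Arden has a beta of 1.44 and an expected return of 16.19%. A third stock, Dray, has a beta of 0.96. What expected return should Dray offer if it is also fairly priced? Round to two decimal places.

MRP (SML slope) = (16.19% − 5.32%) / (1.44 − 0.21) = 10.87% / 1.23 = 8.8374%
R_f (intercept) = 5.32% − 0.21 × 8.8374% = 3.4641%
E(R_Dray) = R_f + β × MRP = 3.4641% + 0.96 × 8.8374% = 11.95%

11.95%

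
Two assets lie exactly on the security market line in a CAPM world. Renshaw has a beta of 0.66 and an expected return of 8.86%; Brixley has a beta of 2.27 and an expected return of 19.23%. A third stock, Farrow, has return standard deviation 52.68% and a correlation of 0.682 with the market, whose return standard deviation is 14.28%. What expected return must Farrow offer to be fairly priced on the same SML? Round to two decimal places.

MRP = (19.23% − 8.86%) / (2.27 − 0.66) = 6.4410%
R_f = 8.86% − 0.66 × 6.4410% = 4.6089%
β_Farrow = ρ·σ_i/σ_m = 0.682 × 52.68 / 14.28 = 2.5159
E(R_Farrow) = R_f + β × MRP = 4.6089% + 2.5159 × 6.4410% = 20.81%

20.81%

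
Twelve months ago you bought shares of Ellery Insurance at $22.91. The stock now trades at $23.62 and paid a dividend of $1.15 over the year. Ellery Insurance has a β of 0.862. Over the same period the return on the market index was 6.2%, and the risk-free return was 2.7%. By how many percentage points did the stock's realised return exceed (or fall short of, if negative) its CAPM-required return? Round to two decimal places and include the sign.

+2.40%

Realised HPR = (P1 + D1 − P0) / P0 = (23.62 + 1.15 − 22.91) / 22.91 = 1.86 / 22.91 = 8.1187%
MRP = 6.2% − 2.7% = 3.50%
CAPM required = R_f + β·MRP = 2.7% + 0.862 × 3.5% = 5.7170%
α = realised − required = 8.1187% − 5.7170% = +2.40%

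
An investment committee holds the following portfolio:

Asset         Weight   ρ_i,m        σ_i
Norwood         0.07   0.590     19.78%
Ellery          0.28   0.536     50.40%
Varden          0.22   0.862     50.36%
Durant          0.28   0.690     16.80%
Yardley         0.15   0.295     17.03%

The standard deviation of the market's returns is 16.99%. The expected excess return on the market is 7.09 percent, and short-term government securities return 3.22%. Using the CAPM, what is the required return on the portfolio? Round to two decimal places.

β_Norwood = 0.590 × 19.78% / 16.99% = 0.6869
β_Ellery = 0.536 × 50.40% / 16.99% = 1.5900
β_Varden = 0.862 × 50.36% / 16.99% = 2.5551
β_Durant = 0.690 × 16.80% / 16.99% = 0.6823
β_Yardley = 0.295 × 17.03% / 16.99% = 0.2957
β_P = Σ w_i β_i = 0.07×0.6869 + 0.28×1.5900 + 0.22×2.5551 + 0.28×0.6823 + 0.15×0.2957 = 1.2908
E(R_P) = R_f + β_P × MRP = 3.22% + 1.2908 × 7.09% = 12.37%

12.37%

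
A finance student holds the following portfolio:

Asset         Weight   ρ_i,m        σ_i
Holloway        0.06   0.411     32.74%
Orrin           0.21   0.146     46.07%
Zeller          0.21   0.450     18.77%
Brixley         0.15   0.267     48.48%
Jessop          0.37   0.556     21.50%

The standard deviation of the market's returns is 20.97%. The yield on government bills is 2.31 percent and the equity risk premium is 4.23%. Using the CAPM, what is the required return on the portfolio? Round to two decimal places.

β_Holloway = 0.411 × 32.74% / 20.97% = 0.6417
β_Orrin = 0.146 × 46.07% / 20.97% = 0.3208
β_Zeller = 0.450 × 18.77% / 20.97% = 0.4028
β_Brixley = 0.267 × 48.48% / 20.97% = 0.6173
β_Jessop = 0.556 × 21.50% / 20.97% = 0.5701
β_P = Σ w_i β_i = 0.06×0.6417 + 0.21×0.3208 + 0.21×0.4028 + 0.15×0.6173 + 0.37×0.5701 = 0.4940
E(R_P) = R_f + β_P × MRP = 2.31% + 0.4940 × 4.23% = 4.40%

4.40%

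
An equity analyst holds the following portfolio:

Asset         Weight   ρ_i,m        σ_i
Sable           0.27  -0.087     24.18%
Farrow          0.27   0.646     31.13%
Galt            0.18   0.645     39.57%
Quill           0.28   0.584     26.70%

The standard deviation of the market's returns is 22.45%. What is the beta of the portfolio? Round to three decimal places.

0.616

β_Sable = -0.087 × 24.18% / 22.45% = -0.0937
β_Farrow = 0.646 × 31.13% / 22.45% = 0.8958
β_Galt = 0.645 × 39.57% / 22.45% = 1.1369
β_Quill = 0.584 × 26.70% / 22.45% = 0.6946
β_P = Σ w_i β_i = 0.27×-0.0937 + 0.27×0.8958 + 0.18×1.1369 + 0.28×0.6946 = 0.6157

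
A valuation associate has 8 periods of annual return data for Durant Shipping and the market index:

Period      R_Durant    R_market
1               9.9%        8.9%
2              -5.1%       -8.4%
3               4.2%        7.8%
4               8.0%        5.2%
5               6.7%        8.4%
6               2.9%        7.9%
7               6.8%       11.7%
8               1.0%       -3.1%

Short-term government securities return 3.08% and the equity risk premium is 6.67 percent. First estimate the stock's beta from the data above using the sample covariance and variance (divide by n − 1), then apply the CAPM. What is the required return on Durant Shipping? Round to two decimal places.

7.01%

Mean R_i = (9.9 − 5.1 + 4.2 + 8.0 + 6.7 + 2.9 + 6.8 + 1.0) / 8 = 4.3000%
Mean R_m = (8.9 − 8.4 + 7.8 + 5.2 + 8.4 + 7.9 + 11.7 − 3.1) / 8 = 4.8000%
Σ(R_i − R̄_i)(R_m − R̄_m) = 195.8400  ⇒  Cov = 195.8400 / 7 = 27.9771
Σ(R_m − R̄_m)² = 332.8000  ⇒  Var(R_m) = 332.8000 / 7 = 47.5429
β = Cov / Var(R_m) = 27.9771 / 47.5429 = 0.5885
E(R) = R_f + β × MRP = 3.08% + 0.5885 × 6.67% = 7.01%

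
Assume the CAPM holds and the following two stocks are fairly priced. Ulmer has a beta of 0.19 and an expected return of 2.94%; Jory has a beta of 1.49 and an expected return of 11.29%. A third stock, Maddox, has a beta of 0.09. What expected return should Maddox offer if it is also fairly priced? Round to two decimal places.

MRP (SML slope) = (11.29% − 2.94%) / (1.49 − 0.19) = 8.35% / 1.30 = 6.4231%
R_f (intercept) = 2.94% − 0.19 × 6.4231% = 1.7196%
E(R_Maddox) = R_f + β × MRP = 1.7196% + 0.09 × 6.4231% = 2.30%

2.30%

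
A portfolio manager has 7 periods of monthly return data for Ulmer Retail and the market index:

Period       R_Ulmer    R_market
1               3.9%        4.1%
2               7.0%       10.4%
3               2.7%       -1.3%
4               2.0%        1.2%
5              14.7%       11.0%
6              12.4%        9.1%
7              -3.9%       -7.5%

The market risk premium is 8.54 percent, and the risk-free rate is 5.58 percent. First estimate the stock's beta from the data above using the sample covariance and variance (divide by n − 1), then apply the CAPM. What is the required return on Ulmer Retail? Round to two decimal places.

Mean R_i = (3.9 + 7.0 + 2.7 + 2.0 + 14.7 + 12.4 − 3.9) / 7 = 5.5429%
Mean R_m = (4.1 + 10.4 − 1.3 + 1.2 + 11.0 + 9.1 − 7.5) / 7 = 3.8571%
Σ(R_i − R̄_i)(R_m − R̄_m) = 241.8129  ⇒  Cov = 241.8129 / 6 = 40.3022
Σ(R_m − R̄_m)² = 284.0171  ⇒  Var(R_m) = 284.0171 / 6 = 47.3362
β = Cov / Var(R_m) = 40.3022 / 47.3362 = 0.8514
E(R) = R_f + β × MRP = 5.58% + 0.8514 × 8.54% = 12.85%

12.85%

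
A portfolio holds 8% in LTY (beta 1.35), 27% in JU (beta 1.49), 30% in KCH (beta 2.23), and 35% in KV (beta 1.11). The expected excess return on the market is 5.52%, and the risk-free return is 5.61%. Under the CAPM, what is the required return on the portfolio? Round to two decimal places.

14.26%

β_P = Σ w_i β_i = 0.08×1.35 + 0.27×1.49 + 0.30×2.23 + 0.35×1.11 = 1.5678
E(R_P) = R_f + β_P × MRP = 5.61% + 1.5678 × 5.52% = 14.26%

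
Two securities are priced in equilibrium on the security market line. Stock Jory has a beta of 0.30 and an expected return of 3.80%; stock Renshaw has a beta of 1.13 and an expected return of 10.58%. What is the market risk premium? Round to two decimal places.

8.17%

Both satisfy E(R) = R_f + β·MRP, so the slope of the SML is
MRP = (10.58% − 3.80%) / (1.13 − 0.30) = 6.78% / 0.83 = 8.1687%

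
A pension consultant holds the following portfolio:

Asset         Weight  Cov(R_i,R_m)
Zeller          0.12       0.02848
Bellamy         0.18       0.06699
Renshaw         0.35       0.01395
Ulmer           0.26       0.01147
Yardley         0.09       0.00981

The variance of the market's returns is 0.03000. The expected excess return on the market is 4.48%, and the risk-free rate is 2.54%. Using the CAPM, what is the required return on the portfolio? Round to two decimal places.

β_Zeller = 0.02848 / 0.03000 = 0.9493
β_Bellamy = 0.06699 / 0.03000 = 2.2330
β_Renshaw = 0.01395 / 0.03000 = 0.4650
β_Ulmer = 0.01147 / 0.03000 = 0.3823
β_Yardley = 0.00981 / 0.03000 = 0.3270
β_P = Σ w_i β_i = 0.12×0.9493 + 0.18×2.2330 + 0.35×0.4650 + 0.26×0.3823 + 0.09×0.3270 = 0.8074
E(R_P) = R_f + β_P × MRP = 2.54% + 0.8074 × 4.48% = 6.16%

6.16%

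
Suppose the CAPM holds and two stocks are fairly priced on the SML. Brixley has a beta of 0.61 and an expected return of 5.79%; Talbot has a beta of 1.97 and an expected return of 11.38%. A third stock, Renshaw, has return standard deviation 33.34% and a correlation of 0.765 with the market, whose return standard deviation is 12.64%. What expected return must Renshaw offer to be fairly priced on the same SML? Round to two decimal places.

11.58%

MRP = (11.38% − 5.79%) / (1.97 − 0.61) = 4.1103%
R_f = 5.79% − 0.61 × 4.1103% = 3.2827%
β_Renshaw = ρ·σ_i/σ_m = 0.765 × 33.34 / 12.64 = 2.0178
E(R_Renshaw) = R_f + β × MRP = 3.2827% + 2.0178 × 4.1103% = 11.58%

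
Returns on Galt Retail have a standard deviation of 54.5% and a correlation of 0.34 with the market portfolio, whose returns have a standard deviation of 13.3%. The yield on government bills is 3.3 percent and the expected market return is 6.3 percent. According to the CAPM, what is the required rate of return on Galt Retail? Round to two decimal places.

7.48%

β = ρ × σ_i / σ_m = 0.34 × 54.5% / 13.3% = 1.3932
MRP = 6.3% − 3.3% = 3.00%
E(R) = 3.3% + 1.3932 × 3.0% = 7.48%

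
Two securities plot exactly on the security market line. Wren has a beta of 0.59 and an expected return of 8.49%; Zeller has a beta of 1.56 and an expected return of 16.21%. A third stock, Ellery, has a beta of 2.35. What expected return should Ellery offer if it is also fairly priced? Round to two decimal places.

MRP (SML slope) = (16.21% − 8.49%) / (1.56 − 0.59) = 7.72% / 0.97 = 7.9588%
R_f (intercept) = 8.49% − 0.59 × 7.9588% = 3.7943%
E(R_Ellery) = R_f + β × MRP = 3.7943% + 2.35 × 7.9588% = 22.50%

22.50%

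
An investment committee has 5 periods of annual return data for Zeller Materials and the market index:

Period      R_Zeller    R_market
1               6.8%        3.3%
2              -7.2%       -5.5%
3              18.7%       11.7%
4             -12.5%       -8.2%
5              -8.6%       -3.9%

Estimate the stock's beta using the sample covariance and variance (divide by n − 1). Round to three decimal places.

Mean R_i = (6.8 − 7.2 + 18.7 − 12.5 − 8.6) / 5 = -0.5600%
Mean R_m = (3.3 − 5.5 + 11.7 − 8.2 − 3.9) / 5 = -0.5200%
Σ(R_i − R̄_i)(R_m − R̄_m) = 415.4140  ⇒  Cov = 415.4140 / 4 = 103.8535
Σ(R_m − R̄_m)² = 259.1280  ⇒  Var(R_m) = 259.1280 / 4 = 64.7820
β = Cov / Var(R_m) = 103.8535 / 64.7820 = 1.6031

1.603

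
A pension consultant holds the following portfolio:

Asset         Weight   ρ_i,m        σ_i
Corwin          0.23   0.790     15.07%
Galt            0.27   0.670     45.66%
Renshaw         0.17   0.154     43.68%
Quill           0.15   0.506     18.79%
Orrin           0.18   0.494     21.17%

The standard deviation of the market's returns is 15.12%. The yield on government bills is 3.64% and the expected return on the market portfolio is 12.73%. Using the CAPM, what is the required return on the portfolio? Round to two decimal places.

β_Corwin = 0.790 × 15.07% / 15.12% = 0.7874
β_Galt = 0.670 × 45.66% / 15.12% = 2.0233
β_Renshaw = 0.154 × 43.68% / 15.12% = 0.4449
β_Quill = 0.506 × 18.79% / 15.12% = 0.6288
β_Orrin = 0.494 × 21.17% / 15.12% = 0.6917
β_P = Σ w_i β_i = 0.23×0.7874 + 0.27×2.0233 + 0.17×0.4449 + 0.15×0.6288 + 0.18×0.6917 = 1.0219
MRP = 12.73% − 3.64% = 9.09%
E(R_P) = R_f + β_P × MRP = 3.64% + 1.0219 × 9.09% = 12.93%

12.93%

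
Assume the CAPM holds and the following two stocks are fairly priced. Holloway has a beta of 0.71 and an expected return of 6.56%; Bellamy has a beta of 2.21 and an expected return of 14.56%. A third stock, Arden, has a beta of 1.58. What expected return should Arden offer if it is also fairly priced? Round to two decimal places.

MRP (SML slope) = (14.56% − 6.56%) / (2.21 − 0.71) = 8.00% / 1.50 = 5.3333%
R_f (intercept) = 6.56% − 0.71 × 5.3333% = 2.7734%
E(R_Arden) = R_f + β × MRP = 2.7734% + 1.58 × 5.3333% = 11.20%

11.20%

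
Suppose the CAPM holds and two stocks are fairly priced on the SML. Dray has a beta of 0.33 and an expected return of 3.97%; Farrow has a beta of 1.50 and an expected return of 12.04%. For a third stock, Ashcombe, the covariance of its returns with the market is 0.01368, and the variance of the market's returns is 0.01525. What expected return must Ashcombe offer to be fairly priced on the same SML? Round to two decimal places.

MRP = (12.04% − 3.97%) / (1.50 − 0.33) = 6.8974%
R_f = 3.97% − 0.33 × 6.8974% = 1.6939%
β_Ashcombe = Cov / Var(R_m) = 0.01368 / 0.01525 = 0.8970
E(R_Ashcombe) = R_f + β × MRP = 1.6939% + 0.8970 × 6.8974% = 7.88%

7.88%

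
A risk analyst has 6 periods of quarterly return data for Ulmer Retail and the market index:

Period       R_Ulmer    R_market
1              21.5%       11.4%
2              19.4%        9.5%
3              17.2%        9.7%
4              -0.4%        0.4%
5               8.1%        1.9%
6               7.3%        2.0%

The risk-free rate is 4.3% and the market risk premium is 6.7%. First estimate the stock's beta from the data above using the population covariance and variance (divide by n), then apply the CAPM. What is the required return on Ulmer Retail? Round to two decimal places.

Mean R_i = (21.5 + 19.4 + 17.2 − 0.4 + 8.1 + 7.3) / 6 = 12.1833%
Mean R_m = (11.4 + 9.5 + 9.7 + 0.4 + 1.9 + 2.0) / 6 = 5.8167%
Σ(R_i − R̄_i)(R_m − R̄_m) = 200.8717  ⇒  Cov = 200.8717 / 6 = 33.4786
Σ(R_m − R̄_m)² = 119.0683  ⇒  Var(R_m) = 119.0683 / 6 = 19.8447
β = Cov / Var(R_m) = 33.4786 / 19.8447 = 1.6870
E(R) = R_f + β × MRP = 4.3% + 1.6870 × 6.7% = 15.60%

15.60%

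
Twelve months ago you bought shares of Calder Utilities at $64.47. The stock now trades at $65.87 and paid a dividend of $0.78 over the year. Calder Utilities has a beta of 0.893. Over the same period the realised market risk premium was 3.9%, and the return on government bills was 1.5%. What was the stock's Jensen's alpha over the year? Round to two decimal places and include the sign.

-1.60%

Realised HPR = (P1 + D1 − P0) / P0 = (65.87 + 0.78 − 64.47) / 64.47 = 2.18 / 64.47 = 3.3814%
CAPM required = R_f + β·MRP = 1.5% + 0.893 × 3.9% = 4.9827%
α = realised − required = 3.3814% − 4.9827% = -1.60%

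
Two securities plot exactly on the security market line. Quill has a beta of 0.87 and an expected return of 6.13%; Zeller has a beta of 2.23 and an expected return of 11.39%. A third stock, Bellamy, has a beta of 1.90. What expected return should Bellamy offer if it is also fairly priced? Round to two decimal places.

MRP (SML slope) = (11.39% − 6.13%) / (2.23 − 0.87) = 5.26% / 1.36 = 3.8676%
R_f (intercept) = 6.13% − 0.87 × 3.8676% = 2.7652%
E(R_Bellamy) = R_f + β × MRP = 2.7652% + 1.90 × 3.8676% = 10.11%

10.11%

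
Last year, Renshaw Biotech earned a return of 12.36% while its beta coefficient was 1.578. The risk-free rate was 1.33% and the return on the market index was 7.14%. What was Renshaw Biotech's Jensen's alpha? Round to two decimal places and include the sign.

Market excess return = 7.14% − 1.33% = 5.81%
CAPM benchmark = R_f + β(R_m − R_f) = 1.33% + 1.578 × 5.81% = 10.49818%
α = actual − benchmark = 12.36% − 10.49818% = +1.86%

+1.86%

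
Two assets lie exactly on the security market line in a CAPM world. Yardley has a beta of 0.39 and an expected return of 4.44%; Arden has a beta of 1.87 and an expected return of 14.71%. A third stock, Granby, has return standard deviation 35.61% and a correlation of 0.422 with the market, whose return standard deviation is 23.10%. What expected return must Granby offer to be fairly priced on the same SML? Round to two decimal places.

6.25%

MRP = (14.71% − 4.44%) / (1.87 − 0.39) = 6.9392%
R_f = 4.44% − 0.39 × 6.9392% = 1.7337%
β_Granby = ρ·σ_i/σ_m = 0.422 × 35.61 / 23.10 = 0.6505
E(R_Granby) = R_f + β × MRP = 1.7337% + 0.6505 × 6.9392% = 6.25%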